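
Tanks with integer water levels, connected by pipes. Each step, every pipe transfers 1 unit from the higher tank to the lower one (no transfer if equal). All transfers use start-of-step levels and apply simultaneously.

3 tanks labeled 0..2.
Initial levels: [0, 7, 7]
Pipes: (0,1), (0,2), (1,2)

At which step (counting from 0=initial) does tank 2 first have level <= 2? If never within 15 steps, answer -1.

Answer: -1

Derivation:
Step 1: flows [1->0,2->0,1=2] -> levels [2 6 6]
Step 2: flows [1->0,2->0,1=2] -> levels [4 5 5]
Step 3: flows [1->0,2->0,1=2] -> levels [6 4 4]
Step 4: flows [0->1,0->2,1=2] -> levels [4 5 5]
  -> period-2 cycle (repeats step 2); tank 2 never drops to <=2
Tank 2 never reaches <=2 within 15 steps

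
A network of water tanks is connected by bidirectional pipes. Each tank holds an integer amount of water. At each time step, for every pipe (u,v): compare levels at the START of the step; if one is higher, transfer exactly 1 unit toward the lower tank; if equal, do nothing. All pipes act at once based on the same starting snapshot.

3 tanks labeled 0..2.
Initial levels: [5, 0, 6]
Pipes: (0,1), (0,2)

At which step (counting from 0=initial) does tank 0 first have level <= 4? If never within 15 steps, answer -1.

Step 1: flows [0->1,2->0] -> levels [5 1 5]
Step 2: flows [0->1,0=2] -> levels [4 2 5]
Tank 0 first reaches <=4 at step 2

Answer: 2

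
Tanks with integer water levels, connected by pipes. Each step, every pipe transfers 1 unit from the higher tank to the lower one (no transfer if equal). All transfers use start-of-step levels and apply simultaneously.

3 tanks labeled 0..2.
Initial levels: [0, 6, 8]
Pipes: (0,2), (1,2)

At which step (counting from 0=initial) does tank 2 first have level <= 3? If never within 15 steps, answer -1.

Step 1: flows [2->0,2->1] -> levels [1 7 6]
Step 2: flows [2->0,1->2] -> levels [2 6 6]
Step 3: flows [2->0,1=2] -> levels [3 6 5]
Step 4: flows [2->0,1->2] -> levels [4 5 5]
Step 5: flows [2->0,1=2] -> levels [5 5 4]
Step 6: flows [0->2,1->2] -> levels [4 4 6]
Step 7: flows [2->0,2->1] -> levels [5 5 4]
  -> period-2 cycle (repeats step 5); tank 2 never drops to <=3
Tank 2 never reaches <=3 within 15 steps

Answer: -1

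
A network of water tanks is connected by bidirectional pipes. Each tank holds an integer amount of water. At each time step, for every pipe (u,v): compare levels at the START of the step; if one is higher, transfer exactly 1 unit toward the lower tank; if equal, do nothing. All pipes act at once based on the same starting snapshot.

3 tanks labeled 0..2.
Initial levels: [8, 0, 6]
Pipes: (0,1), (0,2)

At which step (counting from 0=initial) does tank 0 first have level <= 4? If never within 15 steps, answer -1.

Answer: 5

Derivation:
Step 1: flows [0->1,0->2] -> levels [6 1 7]
Step 2: flows [0->1,2->0] -> levels [6 2 6]
Step 3: flows [0->1,0=2] -> levels [5 3 6]
Step 4: flows [0->1,2->0] -> levels [5 4 5]
Step 5: flows [0->1,0=2] -> levels [4 5 5]
Tank 0 first reaches <=4 at step 5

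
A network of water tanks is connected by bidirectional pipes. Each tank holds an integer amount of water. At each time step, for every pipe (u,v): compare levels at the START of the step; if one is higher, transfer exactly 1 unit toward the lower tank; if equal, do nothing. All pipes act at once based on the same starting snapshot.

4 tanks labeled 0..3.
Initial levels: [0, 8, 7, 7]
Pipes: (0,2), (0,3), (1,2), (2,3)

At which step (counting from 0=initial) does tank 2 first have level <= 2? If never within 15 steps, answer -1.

Step 1: flows [2->0,3->0,1->2,2=3] -> levels [2 7 7 6]
Step 2: flows [2->0,3->0,1=2,2->3] -> levels [4 7 5 6]
Step 3: flows [2->0,3->0,1->2,3->2] -> levels [6 6 6 4]
Step 4: flows [0=2,0->3,1=2,2->3] -> levels [5 6 5 6]
Step 5: flows [0=2,3->0,1->2,3->2] -> levels [6 5 7 4]
Step 6: flows [2->0,0->3,2->1,2->3] -> levels [6 6 4 6]
Step 7: flows [0->2,0=3,1->2,3->2] -> levels [5 5 7 5]
Step 8: flows [2->0,0=3,2->1,2->3] -> levels [6 6 4 6]
  -> period-2 cycle (repeats step 6); tank 2 never drops to <=2
Tank 2 never reaches <=2 within 15 steps

Answer: -1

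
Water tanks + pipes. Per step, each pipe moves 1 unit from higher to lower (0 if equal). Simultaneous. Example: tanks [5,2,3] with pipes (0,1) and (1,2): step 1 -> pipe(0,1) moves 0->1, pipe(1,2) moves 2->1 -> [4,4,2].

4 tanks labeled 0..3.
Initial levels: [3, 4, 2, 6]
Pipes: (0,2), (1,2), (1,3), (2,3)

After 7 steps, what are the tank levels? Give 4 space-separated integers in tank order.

Answer: 2 4 5 4

Derivation:
Step 1: flows [0->2,1->2,3->1,3->2] -> levels [2 4 5 4]
Step 2: flows [2->0,2->1,1=3,2->3] -> levels [3 5 2 5]
Step 3: flows [0->2,1->2,1=3,3->2] -> levels [2 4 5 4]
  -> period-2 cycle: step 3 state = step 1 state
  -> state at step 7: (7-1) mod 2 = 0, same as step 1 -> [2 4 5 4]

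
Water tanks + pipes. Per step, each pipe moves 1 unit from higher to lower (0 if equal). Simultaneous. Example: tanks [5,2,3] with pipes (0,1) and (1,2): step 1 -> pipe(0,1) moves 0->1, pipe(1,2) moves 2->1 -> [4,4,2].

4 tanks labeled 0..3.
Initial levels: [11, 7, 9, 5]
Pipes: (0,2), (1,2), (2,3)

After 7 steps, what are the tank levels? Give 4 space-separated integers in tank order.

Answer: 8 8 8 8

Derivation:
Step 1: flows [0->2,2->1,2->3] -> levels [10 8 8 6]
Step 2: flows [0->2,1=2,2->3] -> levels [9 8 8 7]
Step 3: flows [0->2,1=2,2->3] -> levels [8 8 8 8]
Step 4: flows [0=2,1=2,2=3] -> levels [8 8 8 8]
  -> stable; steps 5..7 unchanged -> [8 8 8 8]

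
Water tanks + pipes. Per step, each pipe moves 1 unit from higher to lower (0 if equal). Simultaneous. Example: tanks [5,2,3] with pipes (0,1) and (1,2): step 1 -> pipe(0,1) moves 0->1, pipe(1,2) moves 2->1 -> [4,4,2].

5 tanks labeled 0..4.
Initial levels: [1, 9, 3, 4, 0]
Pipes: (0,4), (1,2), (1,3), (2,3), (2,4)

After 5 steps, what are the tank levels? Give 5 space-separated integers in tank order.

Answer: 3 4 5 4 1

Derivation:
Step 1: flows [0->4,1->2,1->3,3->2,2->4] -> levels [0 7 4 4 2]
Step 2: flows [4->0,1->2,1->3,2=3,2->4] -> levels [1 5 4 5 2]
Step 3: flows [4->0,1->2,1=3,3->2,2->4] -> levels [2 4 5 4 2]
Step 4: flows [0=4,2->1,1=3,2->3,2->4] -> levels [2 5 2 5 3]
Step 5: flows [4->0,1->2,1=3,3->2,4->2] -> levels [3 4 5 4 1]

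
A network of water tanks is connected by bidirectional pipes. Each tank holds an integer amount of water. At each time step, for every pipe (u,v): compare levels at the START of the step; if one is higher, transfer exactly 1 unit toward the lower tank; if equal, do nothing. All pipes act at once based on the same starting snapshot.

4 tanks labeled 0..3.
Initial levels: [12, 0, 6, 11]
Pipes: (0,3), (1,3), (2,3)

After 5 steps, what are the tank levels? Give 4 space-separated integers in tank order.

Answer: 9 5 9 6

Derivation:
Step 1: flows [0->3,3->1,3->2] -> levels [11 1 7 10]
Step 2: flows [0->3,3->1,3->2] -> levels [10 2 8 9]
Step 3: flows [0->3,3->1,3->2] -> levels [9 3 9 8]
Step 4: flows [0->3,3->1,2->3] -> levels [8 4 8 9]
Step 5: flows [3->0,3->1,3->2] -> levels [9 5 9 6]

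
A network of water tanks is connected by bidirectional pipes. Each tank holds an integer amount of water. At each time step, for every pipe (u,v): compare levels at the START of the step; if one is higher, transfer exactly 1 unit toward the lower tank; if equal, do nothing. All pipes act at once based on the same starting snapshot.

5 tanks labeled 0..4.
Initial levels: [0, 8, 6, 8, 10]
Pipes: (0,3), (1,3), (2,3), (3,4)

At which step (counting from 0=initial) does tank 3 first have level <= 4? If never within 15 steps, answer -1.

Step 1: flows [3->0,1=3,3->2,4->3] -> levels [1 8 7 7 9]
Step 2: flows [3->0,1->3,2=3,4->3] -> levels [2 7 7 8 8]
Step 3: flows [3->0,3->1,3->2,3=4] -> levels [3 8 8 5 8]
Step 4: flows [3->0,1->3,2->3,4->3] -> levels [4 7 7 7 7]
Step 5: flows [3->0,1=3,2=3,3=4] -> levels [5 7 7 6 7]
Step 6: flows [3->0,1->3,2->3,4->3] -> levels [6 6 6 8 6]
Step 7: flows [3->0,3->1,3->2,3->4] -> levels [7 7 7 4 7]
Tank 3 first reaches <=4 at step 7

Answer: 7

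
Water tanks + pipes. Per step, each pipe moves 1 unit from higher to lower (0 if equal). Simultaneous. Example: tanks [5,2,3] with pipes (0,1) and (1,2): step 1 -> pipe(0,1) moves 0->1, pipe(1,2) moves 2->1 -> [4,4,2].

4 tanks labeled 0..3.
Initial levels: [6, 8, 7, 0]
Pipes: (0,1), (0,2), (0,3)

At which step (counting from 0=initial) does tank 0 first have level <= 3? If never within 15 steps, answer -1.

Step 1: flows [1->0,2->0,0->3] -> levels [7 7 6 1]
Step 2: flows [0=1,0->2,0->3] -> levels [5 7 7 2]
Step 3: flows [1->0,2->0,0->3] -> levels [6 6 6 3]
Step 4: flows [0=1,0=2,0->3] -> levels [5 6 6 4]
Step 5: flows [1->0,2->0,0->3] -> levels [6 5 5 5]
Step 6: flows [0->1,0->2,0->3] -> levels [3 6 6 6]
Tank 0 first reaches <=3 at step 6

Answer: 6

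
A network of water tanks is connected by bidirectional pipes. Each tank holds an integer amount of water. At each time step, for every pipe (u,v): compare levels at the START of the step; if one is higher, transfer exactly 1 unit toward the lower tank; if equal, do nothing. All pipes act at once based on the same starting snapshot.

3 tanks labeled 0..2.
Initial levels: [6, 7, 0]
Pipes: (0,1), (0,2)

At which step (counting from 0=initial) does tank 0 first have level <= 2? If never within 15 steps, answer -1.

Step 1: flows [1->0,0->2] -> levels [6 6 1]
Step 2: flows [0=1,0->2] -> levels [5 6 2]
Step 3: flows [1->0,0->2] -> levels [5 5 3]
Step 4: flows [0=1,0->2] -> levels [4 5 4]
Step 5: flows [1->0,0=2] -> levels [5 4 4]
Step 6: flows [0->1,0->2] -> levels [3 5 5]
Step 7: flows [1->0,2->0] -> levels [5 4 4]
  -> period-2 cycle (repeats step 5); tank 0 never drops to <=2
Tank 0 never reaches <=2 within 15 steps

Answer: -1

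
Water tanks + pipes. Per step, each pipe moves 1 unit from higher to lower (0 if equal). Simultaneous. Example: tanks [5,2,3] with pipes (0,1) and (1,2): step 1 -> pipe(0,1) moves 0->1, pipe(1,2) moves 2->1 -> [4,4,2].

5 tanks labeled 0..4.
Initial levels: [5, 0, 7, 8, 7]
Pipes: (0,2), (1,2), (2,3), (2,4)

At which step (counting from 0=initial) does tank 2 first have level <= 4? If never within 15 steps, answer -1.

Answer: 3

Derivation:
Step 1: flows [2->0,2->1,3->2,2=4] -> levels [6 1 6 7 7]
Step 2: flows [0=2,2->1,3->2,4->2] -> levels [6 2 7 6 6]
Step 3: flows [2->0,2->1,2->3,2->4] -> levels [7 3 3 7 7]
Tank 2 first reaches <=4 at step 3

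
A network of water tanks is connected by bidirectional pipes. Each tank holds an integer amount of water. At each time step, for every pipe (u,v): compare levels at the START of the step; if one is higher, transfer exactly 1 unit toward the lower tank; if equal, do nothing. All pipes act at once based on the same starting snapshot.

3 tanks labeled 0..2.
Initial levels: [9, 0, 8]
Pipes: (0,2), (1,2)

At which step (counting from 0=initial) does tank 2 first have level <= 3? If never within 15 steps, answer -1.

Step 1: flows [0->2,2->1] -> levels [8 1 8]
Step 2: flows [0=2,2->1] -> levels [8 2 7]
Step 3: flows [0->2,2->1] -> levels [7 3 7]
Step 4: flows [0=2,2->1] -> levels [7 4 6]
Step 5: flows [0->2,2->1] -> levels [6 5 6]
Step 6: flows [0=2,2->1] -> levels [6 6 5]
Step 7: flows [0->2,1->2] -> levels [5 5 7]
Step 8: flows [2->0,2->1] -> levels [6 6 5]
  -> period-2 cycle (repeats step 6); tank 2 never drops to <=3
Tank 2 never reaches <=3 within 15 steps

Answer: -1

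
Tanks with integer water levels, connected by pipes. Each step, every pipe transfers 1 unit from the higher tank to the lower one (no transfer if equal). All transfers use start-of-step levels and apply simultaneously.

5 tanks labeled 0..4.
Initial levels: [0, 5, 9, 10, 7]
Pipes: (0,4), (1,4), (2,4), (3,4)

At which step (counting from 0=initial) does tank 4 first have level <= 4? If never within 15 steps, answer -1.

Step 1: flows [4->0,4->1,2->4,3->4] -> levels [1 6 8 9 7]
Step 2: flows [4->0,4->1,2->4,3->4] -> levels [2 7 7 8 7]
Step 3: flows [4->0,1=4,2=4,3->4] -> levels [3 7 7 7 7]
Step 4: flows [4->0,1=4,2=4,3=4] -> levels [4 7 7 7 6]
Step 5: flows [4->0,1->4,2->4,3->4] -> levels [5 6 6 6 8]
Step 6: flows [4->0,4->1,4->2,4->3] -> levels [6 7 7 7 4]
Tank 4 first reaches <=4 at step 6

Answer: 6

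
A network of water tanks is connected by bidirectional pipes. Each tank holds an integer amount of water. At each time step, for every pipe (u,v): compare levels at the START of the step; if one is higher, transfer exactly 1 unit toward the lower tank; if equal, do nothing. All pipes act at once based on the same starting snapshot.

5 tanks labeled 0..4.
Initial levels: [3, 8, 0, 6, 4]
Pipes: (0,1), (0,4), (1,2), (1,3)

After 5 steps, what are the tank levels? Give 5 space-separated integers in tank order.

Answer: 5 2 5 5 4

Derivation:
Step 1: flows [1->0,4->0,1->2,1->3] -> levels [5 5 1 7 3]
Step 2: flows [0=1,0->4,1->2,3->1] -> levels [4 5 2 6 4]
Step 3: flows [1->0,0=4,1->2,3->1] -> levels [5 4 3 5 4]
Step 4: flows [0->1,0->4,1->2,3->1] -> levels [3 5 4 4 5]
Step 5: flows [1->0,4->0,1->2,1->3] -> levels [5 2 5 5 4]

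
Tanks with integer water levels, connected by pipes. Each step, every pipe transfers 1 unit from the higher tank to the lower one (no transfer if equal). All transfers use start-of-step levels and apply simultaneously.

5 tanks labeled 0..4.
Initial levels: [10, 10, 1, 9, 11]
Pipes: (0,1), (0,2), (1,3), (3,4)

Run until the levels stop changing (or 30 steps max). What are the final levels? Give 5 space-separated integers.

Answer: 7 9 8 8 9

Derivation:
Step 1: flows [0=1,0->2,1->3,4->3] -> levels [9 9 2 11 10]
Step 2: flows [0=1,0->2,3->1,3->4] -> levels [8 10 3 9 11]
Step 3: flows [1->0,0->2,1->3,4->3] -> levels [8 8 4 11 10]
Step 4: flows [0=1,0->2,3->1,3->4] -> levels [7 9 5 9 11]
Step 5: flows [1->0,0->2,1=3,4->3] -> levels [7 8 6 10 10]
Step 6: flows [1->0,0->2,3->1,3=4] -> levels [7 8 7 9 10]
Step 7: flows [1->0,0=2,3->1,4->3] -> levels [8 8 7 9 9]
Step 8: flows [0=1,0->2,3->1,3=4] -> levels [7 9 8 8 9]
Step 9: flows [1->0,2->0,1->3,4->3] -> levels [9 7 7 10 8]
Step 10: flows [0->1,0->2,3->1,3->4] -> levels [7 9 8 8 9]
  -> period-2 cycle: step 10 state = step 8 state; never stabilizes
  -> state at step 30: (30-8) mod 2 = 0, same as step 8 -> [7 9 8 8 9]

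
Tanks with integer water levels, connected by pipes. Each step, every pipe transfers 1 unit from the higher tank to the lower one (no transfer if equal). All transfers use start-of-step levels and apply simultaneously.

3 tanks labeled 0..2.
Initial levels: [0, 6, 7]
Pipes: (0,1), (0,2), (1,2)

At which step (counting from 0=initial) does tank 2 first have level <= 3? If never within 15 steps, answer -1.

Step 1: flows [1->0,2->0,2->1] -> levels [2 6 5]
Step 2: flows [1->0,2->0,1->2] -> levels [4 4 5]
Step 3: flows [0=1,2->0,2->1] -> levels [5 5 3]
Tank 2 first reaches <=3 at step 3

Answer: 3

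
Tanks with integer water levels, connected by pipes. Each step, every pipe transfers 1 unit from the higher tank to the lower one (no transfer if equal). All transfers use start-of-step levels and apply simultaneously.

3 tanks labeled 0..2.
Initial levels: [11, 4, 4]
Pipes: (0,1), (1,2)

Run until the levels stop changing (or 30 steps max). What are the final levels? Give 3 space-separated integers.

Answer: 7 5 7

Derivation:
Step 1: flows [0->1,1=2] -> levels [10 5 4]
Step 2: flows [0->1,1->2] -> levels [9 5 5]
Step 3: flows [0->1,1=2] -> levels [8 6 5]
Step 4: flows [0->1,1->2] -> levels [7 6 6]
Step 5: flows [0->1,1=2] -> levels [6 7 6]
Step 6: flows [1->0,1->2] -> levels [7 5 7]
Step 7: flows [0->1,2->1] -> levels [6 7 6]
  -> period-2 cycle: step 7 state = step 5 state; never stabilizes
  -> state at step 30: (30-5) mod 2 = 1, same as step 6 -> [7 5 7]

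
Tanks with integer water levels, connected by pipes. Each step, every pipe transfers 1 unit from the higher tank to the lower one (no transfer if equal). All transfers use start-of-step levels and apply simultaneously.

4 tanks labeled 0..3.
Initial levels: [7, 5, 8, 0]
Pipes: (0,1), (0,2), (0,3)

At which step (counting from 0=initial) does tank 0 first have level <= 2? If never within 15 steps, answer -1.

Step 1: flows [0->1,2->0,0->3] -> levels [6 6 7 1]
Step 2: flows [0=1,2->0,0->3] -> levels [6 6 6 2]
Step 3: flows [0=1,0=2,0->3] -> levels [5 6 6 3]
Step 4: flows [1->0,2->0,0->3] -> levels [6 5 5 4]
Step 5: flows [0->1,0->2,0->3] -> levels [3 6 6 5]
Step 6: flows [1->0,2->0,3->0] -> levels [6 5 5 4]
  -> period-2 cycle (repeats step 4); tank 0 never drops to <=2
Tank 0 never reaches <=2 within 15 steps

Answer: -1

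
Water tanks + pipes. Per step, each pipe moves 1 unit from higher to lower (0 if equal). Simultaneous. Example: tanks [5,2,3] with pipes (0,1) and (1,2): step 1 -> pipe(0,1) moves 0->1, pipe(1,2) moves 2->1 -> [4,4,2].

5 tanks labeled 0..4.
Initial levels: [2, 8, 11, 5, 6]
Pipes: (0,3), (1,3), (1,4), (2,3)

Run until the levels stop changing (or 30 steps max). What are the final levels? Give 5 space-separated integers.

Step 1: flows [3->0,1->3,1->4,2->3] -> levels [3 6 10 6 7]
Step 2: flows [3->0,1=3,4->1,2->3] -> levels [4 7 9 6 6]
Step 3: flows [3->0,1->3,1->4,2->3] -> levels [5 5 8 7 7]
Step 4: flows [3->0,3->1,4->1,2->3] -> levels [6 7 7 6 6]
Step 5: flows [0=3,1->3,1->4,2->3] -> levels [6 5 6 8 7]
Step 6: flows [3->0,3->1,4->1,3->2] -> levels [7 7 7 5 6]
Step 7: flows [0->3,1->3,1->4,2->3] -> levels [6 5 6 8 7]
  -> period-2 cycle: step 7 state = step 5 state; never stabilizes
  -> state at step 30: (30-5) mod 2 = 1, same as step 6 -> [7 7 7 5 6]

Answer: 7 7 7 5 6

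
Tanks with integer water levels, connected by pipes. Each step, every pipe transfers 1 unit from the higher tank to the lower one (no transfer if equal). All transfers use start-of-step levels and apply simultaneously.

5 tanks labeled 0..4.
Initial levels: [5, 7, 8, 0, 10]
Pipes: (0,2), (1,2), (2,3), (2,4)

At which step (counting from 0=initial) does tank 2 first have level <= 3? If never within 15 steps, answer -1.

Answer: -1

Derivation:
Step 1: flows [2->0,2->1,2->3,4->2] -> levels [6 8 6 1 9]
Step 2: flows [0=2,1->2,2->3,4->2] -> levels [6 7 7 2 8]
Step 3: flows [2->0,1=2,2->3,4->2] -> levels [7 7 6 3 7]
Step 4: flows [0->2,1->2,2->3,4->2] -> levels [6 6 8 4 6]
Step 5: flows [2->0,2->1,2->3,2->4] -> levels [7 7 4 5 7]
Step 6: flows [0->2,1->2,3->2,4->2] -> levels [6 6 8 4 6]
  -> period-2 cycle (repeats step 4); tank 2 never drops to <=3
Tank 2 never reaches <=3 within 15 steps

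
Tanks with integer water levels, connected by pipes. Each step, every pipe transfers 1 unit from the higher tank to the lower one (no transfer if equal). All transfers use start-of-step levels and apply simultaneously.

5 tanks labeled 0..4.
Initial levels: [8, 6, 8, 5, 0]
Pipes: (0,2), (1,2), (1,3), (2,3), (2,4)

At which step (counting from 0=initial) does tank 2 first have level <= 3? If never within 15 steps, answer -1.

Answer: -1

Derivation:
Step 1: flows [0=2,2->1,1->3,2->3,2->4] -> levels [8 6 5 7 1]
Step 2: flows [0->2,1->2,3->1,3->2,2->4] -> levels [7 6 7 5 2]
Step 3: flows [0=2,2->1,1->3,2->3,2->4] -> levels [7 6 4 7 3]
Step 4: flows [0->2,1->2,3->1,3->2,2->4] -> levels [6 6 6 5 4]
Step 5: flows [0=2,1=2,1->3,2->3,2->4] -> levels [6 5 4 7 5]
Step 6: flows [0->2,1->2,3->1,3->2,4->2] -> levels [5 5 8 5 4]
Step 7: flows [2->0,2->1,1=3,2->3,2->4] -> levels [6 6 4 6 5]
Step 8: flows [0->2,1->2,1=3,3->2,4->2] -> levels [5 5 8 5 4]
  -> period-2 cycle (repeats step 6); tank 2 never drops to <=3
Tank 2 never reaches <=3 within 15 steps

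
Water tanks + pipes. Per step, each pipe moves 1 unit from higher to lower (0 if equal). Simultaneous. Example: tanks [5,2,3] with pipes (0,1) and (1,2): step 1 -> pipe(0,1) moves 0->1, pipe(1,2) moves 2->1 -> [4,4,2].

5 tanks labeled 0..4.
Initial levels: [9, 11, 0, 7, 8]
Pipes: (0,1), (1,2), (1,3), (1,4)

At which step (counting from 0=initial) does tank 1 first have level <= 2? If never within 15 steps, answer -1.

Answer: -1

Derivation:
Step 1: flows [1->0,1->2,1->3,1->4] -> levels [10 7 1 8 9]
Step 2: flows [0->1,1->2,3->1,4->1] -> levels [9 9 2 7 8]
Step 3: flows [0=1,1->2,1->3,1->4] -> levels [9 6 3 8 9]
Step 4: flows [0->1,1->2,3->1,4->1] -> levels [8 8 4 7 8]
Step 5: flows [0=1,1->2,1->3,1=4] -> levels [8 6 5 8 8]
Step 6: flows [0->1,1->2,3->1,4->1] -> levels [7 8 6 7 7]
Step 7: flows [1->0,1->2,1->3,1->4] -> levels [8 4 7 8 8]
Step 8: flows [0->1,2->1,3->1,4->1] -> levels [7 8 6 7 7]
  -> period-2 cycle (repeats step 6); tank 1 never drops to <=2
Tank 1 never reaches <=2 within 15 steps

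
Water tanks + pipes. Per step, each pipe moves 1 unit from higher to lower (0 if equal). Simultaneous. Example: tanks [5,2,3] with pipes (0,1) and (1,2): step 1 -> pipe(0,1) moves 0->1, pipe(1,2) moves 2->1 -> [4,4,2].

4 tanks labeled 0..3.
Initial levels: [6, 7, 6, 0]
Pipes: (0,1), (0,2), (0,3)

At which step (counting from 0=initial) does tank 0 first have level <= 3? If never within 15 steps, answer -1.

Step 1: flows [1->0,0=2,0->3] -> levels [6 6 6 1]
Step 2: flows [0=1,0=2,0->3] -> levels [5 6 6 2]
Step 3: flows [1->0,2->0,0->3] -> levels [6 5 5 3]
Step 4: flows [0->1,0->2,0->3] -> levels [3 6 6 4]
Tank 0 first reaches <=3 at step 4

Answer: 4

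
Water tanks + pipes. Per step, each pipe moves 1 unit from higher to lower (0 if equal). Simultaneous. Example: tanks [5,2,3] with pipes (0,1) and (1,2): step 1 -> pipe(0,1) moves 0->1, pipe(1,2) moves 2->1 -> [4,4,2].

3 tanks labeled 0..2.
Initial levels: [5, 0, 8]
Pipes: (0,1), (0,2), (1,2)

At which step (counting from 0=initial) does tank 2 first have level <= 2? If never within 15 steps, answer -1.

Answer: -1

Derivation:
Step 1: flows [0->1,2->0,2->1] -> levels [5 2 6]
Step 2: flows [0->1,2->0,2->1] -> levels [5 4 4]
Step 3: flows [0->1,0->2,1=2] -> levels [3 5 5]
Step 4: flows [1->0,2->0,1=2] -> levels [5 4 4]
  -> period-2 cycle (repeats step 2); tank 2 never drops to <=2
Tank 2 never reaches <=2 within 15 steps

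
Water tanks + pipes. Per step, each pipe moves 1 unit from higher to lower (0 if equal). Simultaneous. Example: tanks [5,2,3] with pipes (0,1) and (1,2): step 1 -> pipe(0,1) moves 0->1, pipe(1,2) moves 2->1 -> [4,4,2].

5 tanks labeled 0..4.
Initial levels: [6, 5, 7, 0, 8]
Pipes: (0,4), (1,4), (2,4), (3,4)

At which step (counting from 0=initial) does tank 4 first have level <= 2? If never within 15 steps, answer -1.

Answer: -1

Derivation:
Step 1: flows [4->0,4->1,4->2,4->3] -> levels [7 6 8 1 4]
Step 2: flows [0->4,1->4,2->4,4->3] -> levels [6 5 7 2 6]
Step 3: flows [0=4,4->1,2->4,4->3] -> levels [6 6 6 3 5]
Step 4: flows [0->4,1->4,2->4,4->3] -> levels [5 5 5 4 7]
Step 5: flows [4->0,4->1,4->2,4->3] -> levels [6 6 6 5 3]
Step 6: flows [0->4,1->4,2->4,3->4] -> levels [5 5 5 4 7]
  -> period-2 cycle (repeats step 4); tank 4 never drops to <=2
Tank 4 never reaches <=2 within 15 steps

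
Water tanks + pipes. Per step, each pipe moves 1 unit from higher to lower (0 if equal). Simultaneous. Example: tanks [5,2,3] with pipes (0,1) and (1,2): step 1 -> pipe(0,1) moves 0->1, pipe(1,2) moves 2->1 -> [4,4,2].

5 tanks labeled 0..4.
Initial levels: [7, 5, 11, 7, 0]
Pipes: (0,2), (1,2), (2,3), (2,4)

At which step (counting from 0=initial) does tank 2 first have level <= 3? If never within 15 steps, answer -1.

Answer: -1

Derivation:
Step 1: flows [2->0,2->1,2->3,2->4] -> levels [8 6 7 8 1]
Step 2: flows [0->2,2->1,3->2,2->4] -> levels [7 7 7 7 2]
Step 3: flows [0=2,1=2,2=3,2->4] -> levels [7 7 6 7 3]
Step 4: flows [0->2,1->2,3->2,2->4] -> levels [6 6 8 6 4]
Step 5: flows [2->0,2->1,2->3,2->4] -> levels [7 7 4 7 5]
Step 6: flows [0->2,1->2,3->2,4->2] -> levels [6 6 8 6 4]
  -> period-2 cycle (repeats step 4); tank 2 never drops to <=3
Tank 2 never reaches <=3 within 15 steps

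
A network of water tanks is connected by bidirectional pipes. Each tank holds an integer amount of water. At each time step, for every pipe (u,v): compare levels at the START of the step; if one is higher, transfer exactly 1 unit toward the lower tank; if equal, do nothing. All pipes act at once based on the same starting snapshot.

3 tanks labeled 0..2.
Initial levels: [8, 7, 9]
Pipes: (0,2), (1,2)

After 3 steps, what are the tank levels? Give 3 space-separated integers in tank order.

Answer: 9 8 7

Derivation:
Step 1: flows [2->0,2->1] -> levels [9 8 7]
Step 2: flows [0->2,1->2] -> levels [8 7 9]
  -> period-2 cycle: step 2 state = step 0 state
  -> state at step 3: (3-0) mod 2 = 1, same as step 1 -> [9 8 7]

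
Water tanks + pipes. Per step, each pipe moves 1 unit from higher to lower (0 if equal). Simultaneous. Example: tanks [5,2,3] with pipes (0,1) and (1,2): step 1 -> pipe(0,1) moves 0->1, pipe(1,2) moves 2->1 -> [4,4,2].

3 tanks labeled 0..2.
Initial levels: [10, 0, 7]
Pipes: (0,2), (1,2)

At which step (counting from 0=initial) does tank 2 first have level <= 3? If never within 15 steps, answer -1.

Step 1: flows [0->2,2->1] -> levels [9 1 7]
Step 2: flows [0->2,2->1] -> levels [8 2 7]
Step 3: flows [0->2,2->1] -> levels [7 3 7]
Step 4: flows [0=2,2->1] -> levels [7 4 6]
Step 5: flows [0->2,2->1] -> levels [6 5 6]
Step 6: flows [0=2,2->1] -> levels [6 6 5]
Step 7: flows [0->2,1->2] -> levels [5 5 7]
Step 8: flows [2->0,2->1] -> levels [6 6 5]
  -> period-2 cycle (repeats step 6); tank 2 never drops to <=3
Tank 2 never reaches <=3 within 15 steps

Answer: -1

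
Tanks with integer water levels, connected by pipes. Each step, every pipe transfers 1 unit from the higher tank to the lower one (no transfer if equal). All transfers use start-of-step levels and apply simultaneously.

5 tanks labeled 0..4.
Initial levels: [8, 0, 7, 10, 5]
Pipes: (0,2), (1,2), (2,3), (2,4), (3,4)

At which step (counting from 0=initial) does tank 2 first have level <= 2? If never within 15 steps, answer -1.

Step 1: flows [0->2,2->1,3->2,2->4,3->4] -> levels [7 1 7 8 7]
Step 2: flows [0=2,2->1,3->2,2=4,3->4] -> levels [7 2 7 6 8]
Step 3: flows [0=2,2->1,2->3,4->2,4->3] -> levels [7 3 6 8 6]
Step 4: flows [0->2,2->1,3->2,2=4,3->4] -> levels [6 4 7 6 7]
Step 5: flows [2->0,2->1,2->3,2=4,4->3] -> levels [7 5 4 8 6]
Step 6: flows [0->2,1->2,3->2,4->2,3->4] -> levels [6 4 8 6 6]
Step 7: flows [2->0,2->1,2->3,2->4,3=4] -> levels [7 5 4 7 7]
Step 8: flows [0->2,1->2,3->2,4->2,3=4] -> levels [6 4 8 6 6]
  -> period-2 cycle (repeats step 6); tank 2 never drops to <=2
Tank 2 never reaches <=2 within 15 steps

Answer: -1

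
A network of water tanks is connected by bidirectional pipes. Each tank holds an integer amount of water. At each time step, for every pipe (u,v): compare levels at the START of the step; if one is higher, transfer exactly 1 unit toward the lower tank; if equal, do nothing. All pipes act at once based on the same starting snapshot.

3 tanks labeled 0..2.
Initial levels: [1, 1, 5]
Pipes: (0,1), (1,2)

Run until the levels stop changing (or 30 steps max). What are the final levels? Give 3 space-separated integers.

Step 1: flows [0=1,2->1] -> levels [1 2 4]
Step 2: flows [1->0,2->1] -> levels [2 2 3]
Step 3: flows [0=1,2->1] -> levels [2 3 2]
Step 4: flows [1->0,1->2] -> levels [3 1 3]
Step 5: flows [0->1,2->1] -> levels [2 3 2]
  -> period-2 cycle: step 5 state = step 3 state; never stabilizes
  -> state at step 30: (30-3) mod 2 = 1, same as step 4 -> [3 1 3]

Answer: 3 1 3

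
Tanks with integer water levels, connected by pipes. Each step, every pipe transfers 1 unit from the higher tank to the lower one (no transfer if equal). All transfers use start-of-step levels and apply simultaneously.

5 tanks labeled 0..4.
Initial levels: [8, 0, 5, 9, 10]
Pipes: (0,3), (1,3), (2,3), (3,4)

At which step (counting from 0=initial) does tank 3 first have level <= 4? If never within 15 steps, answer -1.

Step 1: flows [3->0,3->1,3->2,4->3] -> levels [9 1 6 7 9]
Step 2: flows [0->3,3->1,3->2,4->3] -> levels [8 2 7 7 8]
Step 3: flows [0->3,3->1,2=3,4->3] -> levels [7 3 7 8 7]
Step 4: flows [3->0,3->1,3->2,3->4] -> levels [8 4 8 4 8]
Tank 3 first reaches <=4 at step 4

Answer: 4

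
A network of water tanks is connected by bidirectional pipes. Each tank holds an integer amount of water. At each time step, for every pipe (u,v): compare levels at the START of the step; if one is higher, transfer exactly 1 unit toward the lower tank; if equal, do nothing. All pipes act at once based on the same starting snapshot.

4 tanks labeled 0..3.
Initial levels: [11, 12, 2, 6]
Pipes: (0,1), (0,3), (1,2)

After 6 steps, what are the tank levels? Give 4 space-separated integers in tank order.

Answer: 7 8 7 9

Derivation:
Step 1: flows [1->0,0->3,1->2] -> levels [11 10 3 7]
Step 2: flows [0->1,0->3,1->2] -> levels [9 10 4 8]
Step 3: flows [1->0,0->3,1->2] -> levels [9 8 5 9]
Step 4: flows [0->1,0=3,1->2] -> levels [8 8 6 9]
Step 5: flows [0=1,3->0,1->2] -> levels [9 7 7 8]
Step 6: flows [0->1,0->3,1=2] -> levels [7 8 7 9]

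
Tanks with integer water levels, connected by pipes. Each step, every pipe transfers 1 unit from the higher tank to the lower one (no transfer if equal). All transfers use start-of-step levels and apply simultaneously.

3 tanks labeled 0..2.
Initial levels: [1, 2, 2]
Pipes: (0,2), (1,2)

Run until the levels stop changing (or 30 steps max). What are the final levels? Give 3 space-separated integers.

Step 1: flows [2->0,1=2] -> levels [2 2 1]
Step 2: flows [0->2,1->2] -> levels [1 1 3]
Step 3: flows [2->0,2->1] -> levels [2 2 1]
  -> period-2 cycle: step 3 state = step 1 state; never stabilizes
  -> state at step 30: (30-1) mod 2 = 1, same as step 2 -> [1 1 3]

Answer: 1 1 3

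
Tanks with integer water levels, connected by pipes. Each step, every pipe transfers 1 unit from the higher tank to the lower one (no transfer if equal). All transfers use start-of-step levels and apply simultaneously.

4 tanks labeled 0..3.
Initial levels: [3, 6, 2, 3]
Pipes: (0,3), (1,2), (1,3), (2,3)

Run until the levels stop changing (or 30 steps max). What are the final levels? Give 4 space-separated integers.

Answer: 3 3 3 5

Derivation:
Step 1: flows [0=3,1->2,1->3,3->2] -> levels [3 4 4 3]
Step 2: flows [0=3,1=2,1->3,2->3] -> levels [3 3 3 5]
Step 3: flows [3->0,1=2,3->1,3->2] -> levels [4 4 4 2]
Step 4: flows [0->3,1=2,1->3,2->3] -> levels [3 3 3 5]
  -> period-2 cycle: step 4 state = step 2 state; never stabilizes
  -> state at step 30: (30-2) mod 2 = 0, same as step 2 -> [3 3 3 5]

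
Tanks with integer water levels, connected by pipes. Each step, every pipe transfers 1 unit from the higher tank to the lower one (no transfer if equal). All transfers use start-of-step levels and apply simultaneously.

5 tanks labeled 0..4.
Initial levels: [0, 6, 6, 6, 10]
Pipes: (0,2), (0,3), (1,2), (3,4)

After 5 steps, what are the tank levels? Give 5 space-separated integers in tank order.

Answer: 7 5 4 5 7

Derivation:
Step 1: flows [2->0,3->0,1=2,4->3] -> levels [2 6 5 6 9]
Step 2: flows [2->0,3->0,1->2,4->3] -> levels [4 5 5 6 8]
Step 3: flows [2->0,3->0,1=2,4->3] -> levels [6 5 4 6 7]
Step 4: flows [0->2,0=3,1->2,4->3] -> levels [5 4 6 7 6]
Step 5: flows [2->0,3->0,2->1,3->4] -> levels [7 5 4 5 7]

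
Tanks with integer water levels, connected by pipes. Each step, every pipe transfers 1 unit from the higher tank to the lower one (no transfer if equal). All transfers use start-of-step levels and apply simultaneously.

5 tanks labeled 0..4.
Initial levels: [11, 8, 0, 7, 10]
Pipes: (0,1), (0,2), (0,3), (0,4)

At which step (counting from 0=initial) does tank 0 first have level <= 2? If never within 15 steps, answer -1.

Answer: -1

Derivation:
Step 1: flows [0->1,0->2,0->3,0->4] -> levels [7 9 1 8 11]
Step 2: flows [1->0,0->2,3->0,4->0] -> levels [9 8 2 7 10]
Step 3: flows [0->1,0->2,0->3,4->0] -> levels [7 9 3 8 9]
Step 4: flows [1->0,0->2,3->0,4->0] -> levels [9 8 4 7 8]
Step 5: flows [0->1,0->2,0->3,0->4] -> levels [5 9 5 8 9]
Step 6: flows [1->0,0=2,3->0,4->0] -> levels [8 8 5 7 8]
Step 7: flows [0=1,0->2,0->3,0=4] -> levels [6 8 6 8 8]
Step 8: flows [1->0,0=2,3->0,4->0] -> levels [9 7 6 7 7]
Step 9: flows [0->1,0->2,0->3,0->4] -> levels [5 8 7 8 8]
Step 10: flows [1->0,2->0,3->0,4->0] -> levels [9 7 6 7 7]
  -> period-2 cycle (repeats step 8); tank 0 never drops to <=2
Tank 0 never reaches <=2 within 15 steps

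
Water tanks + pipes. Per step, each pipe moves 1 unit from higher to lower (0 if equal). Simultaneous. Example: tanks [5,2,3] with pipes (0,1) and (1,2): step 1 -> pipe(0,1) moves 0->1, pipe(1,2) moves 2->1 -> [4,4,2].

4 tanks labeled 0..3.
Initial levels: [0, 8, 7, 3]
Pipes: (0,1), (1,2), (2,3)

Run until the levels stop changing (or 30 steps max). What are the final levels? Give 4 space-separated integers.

Answer: 4 5 4 5

Derivation:
Step 1: flows [1->0,1->2,2->3] -> levels [1 6 7 4]
Step 2: flows [1->0,2->1,2->3] -> levels [2 6 5 5]
Step 3: flows [1->0,1->2,2=3] -> levels [3 4 6 5]
Step 4: flows [1->0,2->1,2->3] -> levels [4 4 4 6]
Step 5: flows [0=1,1=2,3->2] -> levels [4 4 5 5]
Step 6: flows [0=1,2->1,2=3] -> levels [4 5 4 5]
Step 7: flows [1->0,1->2,3->2] -> levels [5 3 6 4]
Step 8: flows [0->1,2->1,2->3] -> levels [4 5 4 5]
  -> period-2 cycle: step 8 state = step 6 state; never stabilizes
  -> state at step 30: (30-6) mod 2 = 0, same as step 6 -> [4 5 4 5]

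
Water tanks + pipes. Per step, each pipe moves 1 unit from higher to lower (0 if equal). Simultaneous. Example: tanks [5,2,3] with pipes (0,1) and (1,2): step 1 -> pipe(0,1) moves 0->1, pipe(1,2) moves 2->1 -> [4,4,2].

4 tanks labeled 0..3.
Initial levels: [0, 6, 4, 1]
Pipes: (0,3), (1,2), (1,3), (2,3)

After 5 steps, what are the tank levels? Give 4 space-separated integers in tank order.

Step 1: flows [3->0,1->2,1->3,2->3] -> levels [1 4 4 2]
Step 2: flows [3->0,1=2,1->3,2->3] -> levels [2 3 3 3]
Step 3: flows [3->0,1=2,1=3,2=3] -> levels [3 3 3 2]
Step 4: flows [0->3,1=2,1->3,2->3] -> levels [2 2 2 5]
Step 5: flows [3->0,1=2,3->1,3->2] -> levels [3 3 3 2]

Answer: 3 3 3 2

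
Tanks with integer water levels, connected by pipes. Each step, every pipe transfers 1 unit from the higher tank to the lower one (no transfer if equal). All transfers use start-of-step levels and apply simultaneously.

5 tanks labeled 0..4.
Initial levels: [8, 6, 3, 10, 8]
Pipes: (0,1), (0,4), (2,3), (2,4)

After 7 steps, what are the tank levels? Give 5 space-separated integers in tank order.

Step 1: flows [0->1,0=4,3->2,4->2] -> levels [7 7 5 9 7]
Step 2: flows [0=1,0=4,3->2,4->2] -> levels [7 7 7 8 6]
Step 3: flows [0=1,0->4,3->2,2->4] -> levels [6 7 7 7 8]
Step 4: flows [1->0,4->0,2=3,4->2] -> levels [8 6 8 7 6]
Step 5: flows [0->1,0->4,2->3,2->4] -> levels [6 7 6 8 8]
Step 6: flows [1->0,4->0,3->2,4->2] -> levels [8 6 8 7 6]
  -> period-2 cycle: step 6 state = step 4 state
  -> state at step 7: (7-4) mod 2 = 1, same as step 5 -> [6 7 6 8 8]

Answer: 6 7 6 8 8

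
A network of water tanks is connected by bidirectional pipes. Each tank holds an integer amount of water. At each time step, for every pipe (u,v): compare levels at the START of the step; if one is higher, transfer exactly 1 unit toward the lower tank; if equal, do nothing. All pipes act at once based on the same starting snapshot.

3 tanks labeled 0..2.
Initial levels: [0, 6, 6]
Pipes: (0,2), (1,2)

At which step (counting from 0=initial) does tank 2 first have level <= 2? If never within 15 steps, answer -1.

Step 1: flows [2->0,1=2] -> levels [1 6 5]
Step 2: flows [2->0,1->2] -> levels [2 5 5]
Step 3: flows [2->0,1=2] -> levels [3 5 4]
Step 4: flows [2->0,1->2] -> levels [4 4 4]
Step 5: flows [0=2,1=2] -> levels [4 4 4]
  -> stable; tank 2 stays at 4 > 2
Tank 2 never reaches <=2 within 15 steps

Answer: -1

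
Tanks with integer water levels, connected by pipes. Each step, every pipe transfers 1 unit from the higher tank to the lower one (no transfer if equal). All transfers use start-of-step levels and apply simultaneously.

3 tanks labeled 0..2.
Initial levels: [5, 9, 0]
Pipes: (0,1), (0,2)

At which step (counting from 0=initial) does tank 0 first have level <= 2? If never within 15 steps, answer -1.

Step 1: flows [1->0,0->2] -> levels [5 8 1]
Step 2: flows [1->0,0->2] -> levels [5 7 2]
Step 3: flows [1->0,0->2] -> levels [5 6 3]
Step 4: flows [1->0,0->2] -> levels [5 5 4]
Step 5: flows [0=1,0->2] -> levels [4 5 5]
Step 6: flows [1->0,2->0] -> levels [6 4 4]
Step 7: flows [0->1,0->2] -> levels [4 5 5]
  -> period-2 cycle (repeats step 5); tank 0 never drops to <=2
Tank 0 never reaches <=2 within 15 steps

Answer: -1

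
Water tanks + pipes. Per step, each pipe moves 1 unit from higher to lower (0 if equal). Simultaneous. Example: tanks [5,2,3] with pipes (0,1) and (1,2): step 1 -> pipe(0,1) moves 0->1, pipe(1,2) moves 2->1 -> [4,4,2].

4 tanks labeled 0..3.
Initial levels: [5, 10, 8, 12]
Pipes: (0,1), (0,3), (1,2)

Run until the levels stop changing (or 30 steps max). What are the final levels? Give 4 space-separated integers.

Step 1: flows [1->0,3->0,1->2] -> levels [7 8 9 11]
Step 2: flows [1->0,3->0,2->1] -> levels [9 8 8 10]
Step 3: flows [0->1,3->0,1=2] -> levels [9 9 8 9]
Step 4: flows [0=1,0=3,1->2] -> levels [9 8 9 9]
Step 5: flows [0->1,0=3,2->1] -> levels [8 10 8 9]
Step 6: flows [1->0,3->0,1->2] -> levels [10 8 9 8]
Step 7: flows [0->1,0->3,2->1] -> levels [8 10 8 9]
  -> period-2 cycle: step 7 state = step 5 state; never stabilizes
  -> state at step 30: (30-5) mod 2 = 1, same as step 6 -> [10 8 9 8]

Answer: 10 8 9 8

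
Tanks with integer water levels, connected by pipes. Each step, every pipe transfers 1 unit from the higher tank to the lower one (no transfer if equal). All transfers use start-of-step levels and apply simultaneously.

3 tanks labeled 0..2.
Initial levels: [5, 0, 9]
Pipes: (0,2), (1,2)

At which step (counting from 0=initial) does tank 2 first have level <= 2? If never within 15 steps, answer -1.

Step 1: flows [2->0,2->1] -> levels [6 1 7]
Step 2: flows [2->0,2->1] -> levels [7 2 5]
Step 3: flows [0->2,2->1] -> levels [6 3 5]
Step 4: flows [0->2,2->1] -> levels [5 4 5]
Step 5: flows [0=2,2->1] -> levels [5 5 4]
Step 6: flows [0->2,1->2] -> levels [4 4 6]
Step 7: flows [2->0,2->1] -> levels [5 5 4]
  -> period-2 cycle (repeats step 5); tank 2 never drops to <=2
Tank 2 never reaches <=2 within 15 steps

Answer: -1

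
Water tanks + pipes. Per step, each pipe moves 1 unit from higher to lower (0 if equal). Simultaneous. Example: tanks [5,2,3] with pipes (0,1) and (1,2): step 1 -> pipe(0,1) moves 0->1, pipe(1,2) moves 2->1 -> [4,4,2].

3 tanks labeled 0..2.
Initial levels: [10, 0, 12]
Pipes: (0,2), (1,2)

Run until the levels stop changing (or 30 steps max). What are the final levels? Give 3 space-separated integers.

Step 1: flows [2->0,2->1] -> levels [11 1 10]
Step 2: flows [0->2,2->1] -> levels [10 2 10]
Step 3: flows [0=2,2->1] -> levels [10 3 9]
Step 4: flows [0->2,2->1] -> levels [9 4 9]
Step 5: flows [0=2,2->1] -> levels [9 5 8]
Step 6: flows [0->2,2->1] -> levels [8 6 8]
Step 7: flows [0=2,2->1] -> levels [8 7 7]
Step 8: flows [0->2,1=2] -> levels [7 7 8]
Step 9: flows [2->0,2->1] -> levels [8 8 6]
Step 10: flows [0->2,1->2] -> levels [7 7 8]
  -> period-2 cycle: step 10 state = step 8 state; never stabilizes
  -> state at step 30: (30-8) mod 2 = 0, same as step 8 -> [7 7 8]

Answer: 7 7 8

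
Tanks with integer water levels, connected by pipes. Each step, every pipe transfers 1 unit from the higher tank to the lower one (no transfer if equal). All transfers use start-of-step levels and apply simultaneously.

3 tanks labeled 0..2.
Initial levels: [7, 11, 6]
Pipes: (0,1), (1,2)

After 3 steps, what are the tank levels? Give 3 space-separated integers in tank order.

Step 1: flows [1->0,1->2] -> levels [8 9 7]
Step 2: flows [1->0,1->2] -> levels [9 7 8]
Step 3: flows [0->1,2->1] -> levels [8 9 7]

Answer: 8 9 7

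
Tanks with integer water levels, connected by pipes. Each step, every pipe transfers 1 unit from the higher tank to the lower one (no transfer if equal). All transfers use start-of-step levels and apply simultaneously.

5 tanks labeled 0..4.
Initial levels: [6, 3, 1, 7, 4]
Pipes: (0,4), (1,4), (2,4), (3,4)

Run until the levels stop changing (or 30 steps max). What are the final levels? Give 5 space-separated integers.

Step 1: flows [0->4,4->1,4->2,3->4] -> levels [5 4 2 6 4]
Step 2: flows [0->4,1=4,4->2,3->4] -> levels [4 4 3 5 5]
Step 3: flows [4->0,4->1,4->2,3=4] -> levels [5 5 4 5 2]
Step 4: flows [0->4,1->4,2->4,3->4] -> levels [4 4 3 4 6]
Step 5: flows [4->0,4->1,4->2,4->3] -> levels [5 5 4 5 2]
  -> period-2 cycle: step 5 state = step 3 state; never stabilizes
  -> state at step 30: (30-3) mod 2 = 1, same as step 4 -> [4 4 3 4 6]

Answer: 4 4 3 4 6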